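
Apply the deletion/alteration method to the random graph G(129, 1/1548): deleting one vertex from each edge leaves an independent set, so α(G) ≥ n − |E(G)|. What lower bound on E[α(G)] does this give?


E[|E(G)|] = C(129, 2)·p = 8256 · (1/1548) = 16/3.
E[α(G)] ≥ n − E[|E(G)|] = 129 − 16/3 = 371/3.
Numerically: ≈ 123.667.
(This is only a lower bound; the true E[α(G)] may be larger.)

E[α(G)] ≥ 371/3 ≈ 123.667.


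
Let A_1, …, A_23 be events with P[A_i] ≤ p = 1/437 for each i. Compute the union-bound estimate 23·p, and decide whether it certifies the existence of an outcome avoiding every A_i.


Union bound: P[∪_{i=1}^{23} A_i] ≤ Σ_i P[A_i] ≤ 23·p = 23·(1/437) = 1/19.
Numerically: 1/19 ≈ 0.053.
Is 1/19 < 1? YES.
Since P[∪ A_i] ≤ 1/19 < 1, the complement has P[∩ A_i^c] ≥ 1 − 1/19 = 18/19 > 0, so some outcome avoids every A_i.

23·p = 1/19 ≈ 0.053; existence CERTIFIED by the union bound.


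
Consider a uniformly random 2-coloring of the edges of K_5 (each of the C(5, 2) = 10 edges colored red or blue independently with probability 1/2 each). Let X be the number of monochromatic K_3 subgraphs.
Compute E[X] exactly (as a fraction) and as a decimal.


Let X = Σ_S X_S over the C(5, 3) = 10 subsets S of size 3, where X_S = 1 if the K_3 on S is monochromatic.
For a fixed S, the K_3 on S has C(3, 2) = 3 edges. P[all 3 edges red] = (1/2)^3, and likewise for blue, so P[monochromatic] = 2·(1/2)^3 = 2^{1 − 3} = 1/4.
By linearity of expectation: E[X] = C(5, 3) · 2^{1 − 3} = 10 · 1/4 = 5/2.
Numerically: E[X] ≈ 2.5000.

E[X] = C(5,3)·2^(1−C(3,2)) = 5/2 ≈ 2.5000.


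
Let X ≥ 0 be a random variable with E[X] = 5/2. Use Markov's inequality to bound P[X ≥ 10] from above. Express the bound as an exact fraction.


μ = E[X] = 5/2, a = 10.
Markov: P[X ≥ 10] ≤ μ/a = (5/2)/10 = 1/4.
Numerically: ≈ 0.250.
(Since a = 10 > μ = 2.500, the bound 1/4 is < 1 and informative.)

P[X ≥ 10] ≤ 1/4 ≈ 0.250.


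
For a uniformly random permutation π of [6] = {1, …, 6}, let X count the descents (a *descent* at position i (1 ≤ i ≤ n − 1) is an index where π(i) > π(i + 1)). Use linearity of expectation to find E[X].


Write X = Σ X_I over i = 1, …, 5, with X_I the indicator of one descent.
There are 5 indicators.
For each fixed i, the pair (π(i), π(i+1)) is a uniformly random ordered pair of distinct values from {1, …, 6}; by symmetry P[π(i) > π(i+1)] = 1/2.
By linearity: E[X] = 5 · (1/2) = (6 − 1) · (1/2) = 5/2 ≈ 2.500000.

E[X] = 5/2 = 2.500000.


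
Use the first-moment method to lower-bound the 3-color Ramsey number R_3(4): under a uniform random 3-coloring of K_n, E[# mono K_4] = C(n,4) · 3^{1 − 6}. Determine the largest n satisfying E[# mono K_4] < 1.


We need C(n, 4) · 3^{1 − 6} < 1, i.e. C(n, 4) < 3^{6 − 1} = 243.
Check values of n near the boundary:
  n = 9: C(9, 4) = 126; 126 < 243? YES
  n = 10: C(10, 4) = 210; 210 < 243? YES
  n = 11: C(11, 4) = 330; 330 < 243? NO
  n = 12: C(12, 4) = 495; 495 < 243? NO
The largest n with C(n, 4) < 243 is n = 10 (where E[X] = 70/81 ≈ 0.86420). Hence R_3(4) > 10, i.e. R_3(4) ≥ 11.

Largest n = 10; hence R_3(4) > 10.


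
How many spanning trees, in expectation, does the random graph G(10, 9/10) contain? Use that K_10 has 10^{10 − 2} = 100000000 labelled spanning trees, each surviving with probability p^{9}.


K_10 has 10^{10 − 2} = 100000000 labelled spanning trees.
For each such spanning tree H, let X_H = 1 if all 9 edges of H are present in G. Then P[X_H = 1] = p^{9} = (9/10)^{9} = 387420489/1000000000.
Summing the indicators: E[X] = Σ_H E[X_H] = 100000000 · p^{9} = 100000000 · 387420489/1000000000 = 387420489/10.
Numerically: E[X] ≈ 3.874e+07.

E[X] = 100000000 · (9/10)^{9} = 387420489/10 ≈ 3.874e+07.


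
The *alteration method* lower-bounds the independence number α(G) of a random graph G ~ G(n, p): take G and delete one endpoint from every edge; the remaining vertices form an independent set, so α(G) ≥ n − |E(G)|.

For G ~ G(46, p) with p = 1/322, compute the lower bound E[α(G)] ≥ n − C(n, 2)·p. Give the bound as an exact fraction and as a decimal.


E[|E(G)|] = C(46, 2)·p = 1035 · (1/322) = 45/14.
E[α(G)] ≥ n − E[|E(G)|] = 46 − 45/14 = 599/14.
Numerically: ≈ 42.7857.
(This is only a lower bound; the true E[α(G)] may be larger.)

E[α(G)] ≥ 599/14 ≈ 42.7857.


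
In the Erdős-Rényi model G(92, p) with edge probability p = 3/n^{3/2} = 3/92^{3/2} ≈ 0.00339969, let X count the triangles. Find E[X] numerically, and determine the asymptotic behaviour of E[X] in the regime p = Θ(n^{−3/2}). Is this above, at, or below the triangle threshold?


Number of potential triangles: C(92, 3) = 125580.
Each occurs with probability p³ ≈ (0.00339969)³ ≈ 3.92933034e-08.
By linearity: E[X] = C(92, 3)·p³ ≈ 125580 · 3.92933034e-08 ≈ 0.004934.
Since α = 3/2 > 1, p = c/n^{3/2} = o(1/n) is below the triangle threshold p ~ 1/n. Asymptotically E[X] ~ (c³/6)·n^{3(1−α)} = (3³/6)·n^{-1.5} → 0, so by Markov's inequality G has no triangles w.h.p.

E[X] ≈ 0.004934; in regime p = Θ(1/n^{3/2}) E[X] tends to 0 (below the triangle threshold p ~ 1/n).


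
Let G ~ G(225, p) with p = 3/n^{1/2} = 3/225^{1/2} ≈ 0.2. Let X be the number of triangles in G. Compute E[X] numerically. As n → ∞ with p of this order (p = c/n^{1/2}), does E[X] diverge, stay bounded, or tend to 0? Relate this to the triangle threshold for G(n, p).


Number of potential triangles: C(225, 3) = 1873200.
Each occurs with probability p³ ≈ (0.2)³ ≈ 8.000000e-03.
By linearity: E[X] = C(225, 3)·p³ ≈ 1873200 · 8.000000e-03 ≈ 14985.6000.
Since α = 1/2 < 1, p = c/n^{1/2} ≫ 1/n is above the triangle threshold p ~ 1/n. Asymptotically E[X] ~ (c³/6)·n^{3(1−α)} = (3³/6)·n^{1.5} → ∞; triangles are abundant w.h.p.

E[X] ≈ 14985.6000; in regime p = Θ(1/n^{1/2}) E[X] diverges (above the triangle threshold p ~ 1/n).


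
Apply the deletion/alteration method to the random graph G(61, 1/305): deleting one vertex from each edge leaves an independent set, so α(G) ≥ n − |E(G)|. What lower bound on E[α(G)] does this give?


E[|E(G)|] = C(61, 2)·p = 1830 · (1/305) = 6.
E[α(G)] ≥ n − E[|E(G)|] = 61 − 6 = 55.
Numerically: ≈ 55.000000.
(This is only a lower bound; the true E[α(G)] may be larger.)

E[α(G)] ≥ 55 ≈ 55.000000.


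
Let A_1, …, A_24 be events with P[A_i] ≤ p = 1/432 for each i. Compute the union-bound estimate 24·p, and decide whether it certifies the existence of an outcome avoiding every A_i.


Union bound: P[∪_{i=1}^{24} A_i] ≤ Σ_i P[A_i] ≤ 24·p = 24·(1/432) = 1/18.
Numerically: 1/18 ≈ 0.056.
Is 1/18 < 1? YES.
Since P[∪ A_i] ≤ 1/18 < 1, the complement has P[∩ A_i^c] ≥ 1 − 1/18 = 17/18 > 0, so some outcome avoids every A_i.

24·p = 1/18 ≈ 0.056; existence CERTIFIED by the union bound.


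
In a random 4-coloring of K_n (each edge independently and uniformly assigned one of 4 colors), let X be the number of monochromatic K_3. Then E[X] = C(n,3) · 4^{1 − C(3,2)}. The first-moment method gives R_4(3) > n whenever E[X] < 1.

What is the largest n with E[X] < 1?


We need C(n, 3) · 4^{1 − 3} < 1, i.e. C(n, 3) < 4^{3 − 1} = 16.
Check values of n near the boundary:
  n = 3: C(3, 3) = 1; 1 < 16? YES
  n = 4: C(4, 3) = 4; 4 < 16? YES
  n = 5: C(5, 3) = 10; 10 < 16? YES
  n = 6: C(6, 3) = 20; 20 < 16? NO
  n = 7: C(7, 3) = 35; 35 < 16? NO
  n = 8: C(8, 3) = 56; 56 < 16? NO
The largest n with C(n, 3) < 16 is n = 5 (where E[X] = 5/8 ≈ 0.6250000). Hence R_4(3) > 5, i.e. R_4(3) ≥ 6.

Largest n = 5; hence R_4(3) > 5.


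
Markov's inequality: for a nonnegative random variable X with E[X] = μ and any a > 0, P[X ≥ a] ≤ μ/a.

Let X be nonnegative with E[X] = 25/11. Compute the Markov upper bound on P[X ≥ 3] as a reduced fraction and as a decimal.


μ = E[X] = 25/11, a = 3.
Markov: P[X ≥ 3] ≤ μ/a = (25/11)/3 = 25/33.
Numerically: ≈ 0.758.
(Since a = 3 > μ = 2.273, the bound 25/33 is < 1 and informative.)

P[X ≥ 3] ≤ 25/33 ≈ 0.758.


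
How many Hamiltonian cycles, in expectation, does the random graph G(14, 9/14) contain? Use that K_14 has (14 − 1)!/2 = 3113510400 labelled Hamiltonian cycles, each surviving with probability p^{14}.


K_14 has (14 − 1)!/2 = 3113510400 labelled Hamiltonian cycles.
For each such Hamiltonian cycle H, let X_H = 1 if all 14 edges of H are present in G. Then P[X_H = 1] = p^{14} = (9/14)^{14} = 22876792454961/11112006825558016.
By linearity: E[X] = Σ_H E[X_H] = 3113510400 · p^{14} = 3113510400 · 22876792454961/11112006825558016 = 19873641525435994725/3100448333024.
Numerically: E[X] ≈ 6.40993e+06.

E[X] = 3113510400 · (9/14)^{14} = 19873641525435994725/3100448333024 ≈ 6.40993e+06.


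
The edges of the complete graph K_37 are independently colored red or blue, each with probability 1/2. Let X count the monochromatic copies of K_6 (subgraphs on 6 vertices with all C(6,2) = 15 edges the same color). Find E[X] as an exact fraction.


Let X = Σ_S X_S over the C(37, 6) = 2324784 subsets S of size 6, where X_S = 1 if the K_6 on S is monochromatic.
For a fixed S, the K_6 on S has C(6, 2) = 15 edges. P[all 15 edges red] = (1/2)^15, and likewise for blue, so P[monochromatic] = 2·(1/2)^15 = 2^{1 − 15} = 1/16384.
By linearity: E[X] = C(37, 6) · 2^{1 − 15} = 2324784 · 1/16384 = 145299/1024.
Numerically: E[X] ≈ 141.89355.

E[X] = C(37,6)·2^(1−C(6,2)) = 145299/1024 ≈ 141.89355.


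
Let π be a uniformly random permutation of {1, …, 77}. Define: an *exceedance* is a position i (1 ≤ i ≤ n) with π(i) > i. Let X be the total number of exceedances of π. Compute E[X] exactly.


Write X = Σ_{i=1}^{77} X_i, where X_i = 1_{π(i) > i}.
For each fixed i, π(i) is uniform over {1, …, 77} (marginal of a uniform permutation), so P[π(i) > i] = (n − i)/n. Summing: Σ_{i=1}^{77} (n − i)/n = (0 + 1 + … + 76)/77 = 77(77 − 1)/(2·77) = (77 − 1)/2.
Hence E[X] = Σ_{i=1}^{77} (77 − i)/77 = 38 ≈ 38.000000.

E[X] = 38 = 38.000000.


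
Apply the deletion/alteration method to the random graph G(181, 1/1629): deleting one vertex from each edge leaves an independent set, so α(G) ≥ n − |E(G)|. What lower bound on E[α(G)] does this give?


E[|E(G)|] = C(181, 2)·p = 16290 · (1/1629) = 10.
E[α(G)] ≥ n − E[|E(G)|] = 181 − 10 = 171.
Numerically: ≈ 171.000000.
(This is only a lower bound; the true E[α(G)] may be larger.)

E[α(G)] ≥ 171 ≈ 171.000000.


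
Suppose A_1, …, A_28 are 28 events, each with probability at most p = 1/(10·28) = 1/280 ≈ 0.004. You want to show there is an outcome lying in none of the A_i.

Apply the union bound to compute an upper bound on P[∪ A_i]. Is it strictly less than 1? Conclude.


Union bound: P[∪_{i=1}^{28} A_i] ≤ Σ_i P[A_i] ≤ 28·p = 28·(1/280) = 1/10.
Numerically: 1/10 ≈ 0.100.
Is 1/10 < 1? YES.
Since P[∪ A_i] ≤ 1/10 < 1, the complement has P[∩ A_i^c] ≥ 1 − 1/10 = 9/10 > 0, so some outcome avoids every A_i.

28·p = 1/10 ≈ 0.100; existence CERTIFIED by the union bound.


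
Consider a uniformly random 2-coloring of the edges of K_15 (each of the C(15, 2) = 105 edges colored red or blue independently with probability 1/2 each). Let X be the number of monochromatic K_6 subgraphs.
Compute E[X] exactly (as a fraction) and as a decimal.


Let X = Σ_S X_S over the C(15, 6) = 5005 subsets S of size 6, where X_S = 1 if the K_6 on S is monochromatic.
For a fixed S, the K_6 on S has C(6, 2) = 15 edges. P[all 15 edges red] = (1/2)^15, and likewise for blue, so P[monochromatic] = 2·(1/2)^15 = 2^{1 − 15} = 1/16384.
Summing: E[X] = C(15, 6) · 2^{1 − 15} = 5005 · 1/16384 = 5005/16384.
Numerically: E[X] ≈ 0.305.

E[X] = C(15,6)·2^(1−C(6,2)) = 5005/16384 ≈ 0.305.


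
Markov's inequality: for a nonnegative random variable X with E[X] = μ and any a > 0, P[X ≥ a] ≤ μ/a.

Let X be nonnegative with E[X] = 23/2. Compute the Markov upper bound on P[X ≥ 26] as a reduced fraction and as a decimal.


μ = E[X] = 23/2, a = 26.
Markov: P[X ≥ 26] ≤ μ/a = (23/2)/26 = 23/52.
Numerically: ≈ 0.442308.
(Since a = 26 > μ = 11.500000, the bound 23/52 is < 1 and informative.)

P[X ≥ 26] ≤ 23/52 ≈ 0.442308.


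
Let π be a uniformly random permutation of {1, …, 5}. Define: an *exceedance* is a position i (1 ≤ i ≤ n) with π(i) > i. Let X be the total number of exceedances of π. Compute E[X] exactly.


Write X = Σ_{i=1}^{5} X_i, where X_i = 1_{π(i) > i}.
For each fixed i, π(i) is uniform over {1, …, 5} (marginal of a uniform permutation), so P[π(i) > i] = (n − i)/n. Summing: Σ_{i=1}^{5} (n − i)/n = (0 + 1 + … + 4)/5 = 5(5 − 1)/(2·5) = (5 − 1)/2.
Hence E[X] = Σ_{i=1}^{5} (5 − i)/5 = 2 ≈ 2.0000.

E[X] = 2 = 2.0000.


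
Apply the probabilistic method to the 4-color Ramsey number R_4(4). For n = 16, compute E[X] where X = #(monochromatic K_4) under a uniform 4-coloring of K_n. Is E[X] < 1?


E[X] = C(16, 4) · 4^{1 − 6} = 1820 · 4^{−5} = 1820/1024.
As a reduced fraction: E[X] = 455/256 ≈ 1.777344.
Is E[X] < 1? NO.
Since E[X] ≥ 1, the first-moment bound is inconclusive at n = 16; it does NOT by itself certify R_4(4) > 16.

E[X] = 455/256 ≈ 1.777344; E[X] ≥ 1; first-moment method inconclusive here.


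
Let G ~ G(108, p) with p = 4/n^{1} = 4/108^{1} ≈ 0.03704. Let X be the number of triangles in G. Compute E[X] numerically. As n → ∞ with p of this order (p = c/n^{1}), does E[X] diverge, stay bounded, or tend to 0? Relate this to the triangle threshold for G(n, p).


Number of potential triangles: C(108, 3) = 204156.
Each occurs with probability p³ ≈ (0.03704)³ ≈ 5.080526e-05.
By linearity: E[X] = C(108, 3)·p³ ≈ 204156 · 5.080526e-05 ≈ 10.3722.
Here α = 1, so p = 4/n is exactly at the triangle threshold p ~ 1/n. Asymptotically E[X] → c³/6 = 4³/6 = 32/3 ≈ 10.6667, a bounded constant. In this regime the triangle count is asymptotically Poisson(c³/6).

E[X] ≈ 10.3722; in regime p = Θ(1/n^{1}) E[X] stays bounded (at the triangle threshold p ~ 1/n).


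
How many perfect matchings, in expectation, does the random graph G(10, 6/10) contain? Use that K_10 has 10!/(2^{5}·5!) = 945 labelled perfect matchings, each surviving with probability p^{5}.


K_10 has 10!/(2^{5}·5!) = 945 labelled perfect matchings.
For each such perfect matching H, let X_H = 1 if all 5 edges of H are present in G. Then P[X_H = 1] = p^{5} = (3/5)^{5} = 243/3125.
By linearity: E[X] = Σ_H E[X_H] = 945 · p^{5} = 945 · 243/3125 = 45927/625.
Numerically: E[X] ≈ 73.483.

E[X] = 945 · (3/5)^{5} = 45927/625 ≈ 73.483.


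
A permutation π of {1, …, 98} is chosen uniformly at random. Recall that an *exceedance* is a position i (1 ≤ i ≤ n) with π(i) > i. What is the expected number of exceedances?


Write X = Σ_{i=1}^{98} X_i, where X_i = 1_{π(i) > i}.
For each fixed i, π(i) is uniform over {1, …, 98} (marginal of a uniform permutation), so P[π(i) > i] = (n − i)/n. Summing: Σ_{i=1}^{98} (n − i)/n = (0 + 1 + … + 97)/98 = 98(98 − 1)/(2·98) = (98 − 1)/2.
Hence E[X] = Σ_{i=1}^{98} (98 − i)/98 = 97/2 ≈ 48.50000.

E[X] = 97/2 = 48.50000.


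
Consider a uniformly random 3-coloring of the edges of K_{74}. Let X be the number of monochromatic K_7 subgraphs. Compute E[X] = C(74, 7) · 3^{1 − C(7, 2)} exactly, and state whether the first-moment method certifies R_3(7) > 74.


E[X] = C(74, 7) · 3^{1 − 21} = 1799579064 · 3^{−20} = 1799579064/3486784401.
As a reduced fraction: E[X] = 599859688/1162261467 ≈ 0.5161142.
Is E[X] < 1? YES.
Since E[X] < 1, there exists a 3-coloring of K_{74} with no monochromatic K_7; hence R_3(7) > 74.

E[X] = 599859688/1162261467 ≈ 0.5161142; E[X] < 1, so R_3(7) > 74.


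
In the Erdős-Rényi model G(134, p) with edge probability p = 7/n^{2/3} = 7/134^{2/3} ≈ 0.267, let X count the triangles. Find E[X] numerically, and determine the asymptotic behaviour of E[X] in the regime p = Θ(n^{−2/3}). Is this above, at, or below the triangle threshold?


Number of potential triangles: C(134, 3) = 392084.
Each occurs with probability p³ ≈ (0.267)³ ≈ 1.91022e-02.
By linearity: E[X] = C(134, 3)·p³ ≈ 392084 · 1.91022e-02 ≈ 7489.687.
Since α = 2/3 < 1, p = c/n^{2/3} ≫ 1/n is above the triangle threshold p ~ 1/n. Asymptotically E[X] ~ (c³/6)·n^{3(1−α)} = (7³/6)·n^{1} → ∞; triangles are abundant w.h.p.

E[X] ≈ 7489.687; in regime p = Θ(1/n^{2/3}) E[X] diverges (above the triangle threshold p ~ 1/n).


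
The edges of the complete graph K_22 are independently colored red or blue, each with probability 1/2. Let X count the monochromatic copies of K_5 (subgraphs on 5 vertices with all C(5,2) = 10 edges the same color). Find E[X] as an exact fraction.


Let X = Σ_S X_S over the C(22, 5) = 26334 subsets S of size 5, where X_S = 1 if the K_5 on S is monochromatic.
For a fixed S, the K_5 on S has C(5, 2) = 10 edges. P[all 10 edges red] = (1/2)^10, and likewise for blue, so P[monochromatic] = 2·(1/2)^10 = 2^{1 − 10} = 1/512.
By linearity of expectation: E[X] = C(22, 5) · 2^{1 − 10} = 26334 · 1/512 = 13167/256.
Numerically: E[X] ≈ 51.43359.

E[X] = C(22,5)·2^(1−C(5,2)) = 13167/256 ≈ 51.43359.


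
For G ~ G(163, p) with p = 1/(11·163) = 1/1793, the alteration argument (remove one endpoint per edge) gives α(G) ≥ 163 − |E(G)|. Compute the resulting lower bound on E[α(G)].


E[|E(G)|] = C(163, 2)·p = 13203 · (1/1793) = 81/11.
E[α(G)] ≥ n − E[|E(G)|] = 163 − 81/11 = 1712/11.
Numerically: ≈ 155.636.
(This is only a lower bound; the true E[α(G)] may be larger.)

E[α(G)] ≥ 1712/11 ≈ 155.636.


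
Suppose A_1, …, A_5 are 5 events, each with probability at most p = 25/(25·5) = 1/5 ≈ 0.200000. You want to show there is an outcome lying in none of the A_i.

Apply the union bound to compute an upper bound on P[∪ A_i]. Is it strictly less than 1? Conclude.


Union bound: P[∪_{i=1}^{5} A_i] ≤ Σ_i P[A_i] ≤ 5·p = 5·(1/5) = 1.
Numerically: 1 ≈ 1.000000.
Is 1 < 1? NO.
Since the bound 1 is ≥ 1, the union bound is uninformative here; it does NOT by itself certify existence.

5·p = 1 ≈ 1.000000; existence NOT certified by the union bound.


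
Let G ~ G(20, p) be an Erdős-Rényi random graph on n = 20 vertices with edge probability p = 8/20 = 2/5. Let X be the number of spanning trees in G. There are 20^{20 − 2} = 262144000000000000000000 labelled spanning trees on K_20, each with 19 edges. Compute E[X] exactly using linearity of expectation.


K_20 has 20^{20 − 2} = 262144000000000000000000 labelled spanning trees.
For each such spanning tree H, let X_H = 1 if all 19 edges of H are present in G. Then P[X_H = 1] = p^{19} = (2/5)^{19} = 524288/19073486328125.
By linearity of expectation: E[X] = Σ_H E[X_H] = 262144000000000000000000 · p^{19} = 262144000000000000000000 · 524288/19073486328125 = 36028797018963968/5.
Numerically: E[X] ≈ 7.2058e+15.

E[X] = 262144000000000000000000 · (2/5)^{19} = 36028797018963968/5 ≈ 7.2058e+15.


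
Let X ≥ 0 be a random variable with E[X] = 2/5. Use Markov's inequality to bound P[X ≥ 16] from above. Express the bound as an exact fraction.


μ = E[X] = 2/5, a = 16.
Markov: P[X ≥ 16] ≤ μ/a = (2/5)/16 = 1/40.
Numerically: ≈ 0.0250.
(Since a = 16 > μ = 0.4000, the bound 1/40 is < 1 and informative.)

P[X ≥ 16] ≤ 1/40 ≈ 0.0250.


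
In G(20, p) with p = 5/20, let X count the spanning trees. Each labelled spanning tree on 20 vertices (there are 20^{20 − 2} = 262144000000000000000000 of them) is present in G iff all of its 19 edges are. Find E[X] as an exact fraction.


K_20 has 20^{20 − 2} = 262144000000000000000000 labelled spanning trees.
For each such spanning tree H, let X_H = 1 if all 19 edges of H are present in G. Then P[X_H = 1] = p^{19} = (1/4)^{19} = 1/274877906944.
By linearity: E[X] = Σ_H E[X_H] = 262144000000000000000000 · p^{19} = 262144000000000000000000 · 1/274877906944 = 3814697265625/4.
Numerically: E[X] ≈ 9.54e+11.

E[X] = 262144000000000000000000 · (1/4)^{19} = 3814697265625/4 ≈ 9.54e+11.


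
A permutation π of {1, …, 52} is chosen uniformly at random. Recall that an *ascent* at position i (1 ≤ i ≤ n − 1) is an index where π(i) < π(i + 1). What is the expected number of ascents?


Write X = Σ X_I over i = 1, …, 51, with X_I the indicator of one ascent.
There are 51 indicators.
For each fixed i, the pair (π(i), π(i+1)) is a uniformly random ordered pair of distinct values from {1, …, 52}; by symmetry P[π(i) < π(i+1)] = 1/2.
By linearity: E[X] = 51 · (1/2) = (52 − 1) · (1/2) = 51/2 ≈ 25.500.

E[X] = 51/2 = 25.500.


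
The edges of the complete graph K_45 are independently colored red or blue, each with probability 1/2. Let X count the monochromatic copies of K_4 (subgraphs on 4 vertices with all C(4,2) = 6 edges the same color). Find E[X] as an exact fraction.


Let X = Σ_S X_S over the C(45, 4) = 148995 subsets S of size 4, where X_S = 1 if the K_4 on S is monochromatic.
For a fixed S, the K_4 on S has C(4, 2) = 6 edges. P[all 6 edges red] = (1/2)^6, and likewise for blue, so P[monochromatic] = 2·(1/2)^6 = 2^{1 − 6} = 1/32.
Summing: E[X] = C(45, 4) · 2^{1 − 6} = 148995 · 1/32 = 148995/32.
Numerically: E[X] ≈ 4656.09375.

E[X] = C(45,4)·2^(1−C(4,2)) = 148995/32 ≈ 4656.09375.


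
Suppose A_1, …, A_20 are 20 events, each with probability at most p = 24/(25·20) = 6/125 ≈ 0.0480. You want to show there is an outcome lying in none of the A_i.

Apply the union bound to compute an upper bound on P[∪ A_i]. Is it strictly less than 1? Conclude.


Union bound: P[∪_{i=1}^{20} A_i] ≤ Σ_i P[A_i] ≤ 20·p = 20·(6/125) = 24/25.
Numerically: 24/25 ≈ 0.9600.
Is 24/25 < 1? YES.
Since P[∪ A_i] ≤ 24/25 < 1, the complement has P[∩ A_i^c] ≥ 1 − 24/25 = 1/25 > 0, so some outcome avoids every A_i.

20·p = 24/25 ≈ 0.9600; existence CERTIFIED by the union bound.


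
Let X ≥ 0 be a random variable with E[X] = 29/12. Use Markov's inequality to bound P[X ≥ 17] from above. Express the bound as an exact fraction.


μ = E[X] = 29/12, a = 17.
Markov: P[X ≥ 17] ≤ μ/a = (29/12)/17 = 29/204.
Numerically: ≈ 0.14216.
(Since a = 17 > μ = 2.41667, the bound 29/204 is < 1 and informative.)

P[X ≥ 17] ≤ 29/204 ≈ 0.14216.


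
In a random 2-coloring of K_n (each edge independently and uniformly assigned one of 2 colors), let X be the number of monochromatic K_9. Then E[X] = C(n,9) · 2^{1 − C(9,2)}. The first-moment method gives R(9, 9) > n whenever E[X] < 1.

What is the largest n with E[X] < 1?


We need C(n, 9) · 2^{1 − 36} < 1, i.e. C(n, 9) < 2^{36 − 1} = 34359738368.
Check values of n near the boundary:
  n = 62: C(62, 9) = 20286591270; 20286591270 < 34359738368? YES
  n = 63: C(63, 9) = 23667689815; 23667689815 < 34359738368? YES
  n = 64: C(64, 9) = 27540584512; 27540584512 < 34359738368? YES
  n = 65: C(65, 9) = 31966749880; 31966749880 < 34359738368? YES
  n = 66: C(66, 9) = 37014131440; 37014131440 < 34359738368? NO
  n = 67: C(67, 9) = 42757703560; 42757703560 < 34359738368? NO
The largest n with C(n, 9) < 34359738368 is n = 65 (where E[X] = 3995843735/4294967296 ≈ 0.930). Hence R(9, 9) > 65, i.e. R(9, 9) ≥ 66.

Largest n = 65; hence R(9, 9) > 65.


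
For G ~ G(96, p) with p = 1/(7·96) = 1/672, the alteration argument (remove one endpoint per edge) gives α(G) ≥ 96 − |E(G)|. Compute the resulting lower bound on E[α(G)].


E[|E(G)|] = C(96, 2)·p = 4560 · (1/672) = 95/14.
E[α(G)] ≥ n − E[|E(G)|] = 96 − 95/14 = 1249/14.
Numerically: ≈ 89.21429.
(This is only a lower bound; the true E[α(G)] may be larger.)

E[α(G)] ≥ 1249/14 ≈ 89.21429.


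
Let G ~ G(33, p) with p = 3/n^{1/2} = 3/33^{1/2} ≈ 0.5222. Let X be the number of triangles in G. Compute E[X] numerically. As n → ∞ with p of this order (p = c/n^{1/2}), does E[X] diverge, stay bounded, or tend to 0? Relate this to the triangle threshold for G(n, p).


Number of potential triangles: C(33, 3) = 5456.
Each occurs with probability p³ ≈ (0.5222)³ ≈ 1.424272e-01.
By linearity: E[X] = C(33, 3)·p³ ≈ 5456 · 1.424272e-01 ≈ 777.0827.
Since α = 1/2 < 1, p = c/n^{1/2} ≫ 1/n is above the triangle threshold p ~ 1/n. Asymptotically E[X] ~ (c³/6)·n^{3(1−α)} = (3³/6)·n^{1.5} → ∞; triangles are abundant w.h.p.

E[X] ≈ 777.0827; in regime p = Θ(1/n^{1/2}) E[X] diverges (above the triangle threshold p ~ 1/n).


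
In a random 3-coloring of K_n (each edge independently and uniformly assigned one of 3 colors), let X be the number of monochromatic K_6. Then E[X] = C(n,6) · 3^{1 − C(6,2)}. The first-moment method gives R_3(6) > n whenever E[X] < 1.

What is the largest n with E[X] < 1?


We need C(n, 6) · 3^{1 − 15} < 1, i.e. C(n, 6) < 3^{15 − 1} = 4782969.
Check values of n near the boundary:
  n = 35: C(35, 6) = 1623160; 1623160 < 4782969? YES
  n = 36: C(36, 6) = 1947792; 1947792 < 4782969? YES
  n = 37: C(37, 6) = 2324784; 2324784 < 4782969? YES
  n = 38: C(38, 6) = 2760681; 2760681 < 4782969? YES
  n = 39: C(39, 6) = 3262623; 3262623 < 4782969? YES
  n = 40: C(40, 6) = 3838380; 3838380 < 4782969? YES
  n = 41: C(41, 6) = 4496388; 4496388 < 4782969? YES
  n = 42: C(42, 6) = 5245786; 5245786 < 4782969? NO
  n = 43: C(43, 6) = 6096454; 6096454 < 4782969? NO
The largest n with C(n, 6) < 4782969 is n = 41 (where E[X] = 1498796/1594323 ≈ 0.94008). Hence R_3(6) > 41, i.e. R_3(6) ≥ 42.

Largest n = 41; hence R_3(6) > 41.


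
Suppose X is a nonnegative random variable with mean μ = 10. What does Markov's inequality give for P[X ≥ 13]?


μ = E[X] = 10, a = 13.
Markov: P[X ≥ 13] ≤ μ/a = (10)/13 = 10/13.
Numerically: ≈ 0.76923.
(Since a = 13 > μ = 10.00000, the bound 10/13 is < 1 and informative.)

P[X ≥ 13] ≤ 10/13 ≈ 0.76923.


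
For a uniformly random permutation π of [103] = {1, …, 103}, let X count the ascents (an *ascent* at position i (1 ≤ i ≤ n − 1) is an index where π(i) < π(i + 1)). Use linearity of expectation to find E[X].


Write X = Σ X_I over i = 1, …, 102, with X_I the indicator of one ascent.
There are 102 indicators.
For each fixed i, the pair (π(i), π(i+1)) is a uniformly random ordered pair of distinct values from {1, …, 103}; by symmetry P[π(i) < π(i+1)] = 1/2.
By linearity: E[X] = 102 · (1/2) = (103 − 1) · (1/2) = 51 ≈ 51.000.

E[X] = 51 = 51.000.


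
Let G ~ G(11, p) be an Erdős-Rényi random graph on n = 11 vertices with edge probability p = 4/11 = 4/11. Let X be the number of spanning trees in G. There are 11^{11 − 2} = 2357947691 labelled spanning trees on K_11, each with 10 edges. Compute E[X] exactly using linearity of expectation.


K_11 has 11^{11 − 2} = 2357947691 labelled spanning trees.
For each such spanning tree H, let X_H = 1 if all 10 edges of H are present in G. Then P[X_H = 1] = p^{10} = (4/11)^{10} = 1048576/25937424601.
Summing the indicators: E[X] = Σ_H E[X_H] = 2357947691 · p^{10} = 2357947691 · 1048576/25937424601 = 1048576/11.
Numerically: E[X] ≈ 9.53e+04.

E[X] = 2357947691 · (4/11)^{10} = 1048576/11 ≈ 9.53e+04.


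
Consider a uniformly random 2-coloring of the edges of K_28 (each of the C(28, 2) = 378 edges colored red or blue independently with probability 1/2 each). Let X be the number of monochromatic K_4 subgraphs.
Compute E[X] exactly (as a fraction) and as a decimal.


Let X = Σ_S X_S over the C(28, 4) = 20475 subsets S of size 4, where X_S = 1 if the K_4 on S is monochromatic.
For a fixed S, the K_4 on S has C(4, 2) = 6 edges. P[all 6 edges red] = (1/2)^6, and likewise for blue, so P[monochromatic] = 2·(1/2)^6 = 2^{1 − 6} = 1/32.
By linearity: E[X] = C(28, 4) · 2^{1 − 6} = 20475 · 1/32 = 20475/32.
Numerically: E[X] ≈ 639.843750.

E[X] = C(28,4)·2^(1−C(4,2)) = 20475/32 ≈ 639.843750.


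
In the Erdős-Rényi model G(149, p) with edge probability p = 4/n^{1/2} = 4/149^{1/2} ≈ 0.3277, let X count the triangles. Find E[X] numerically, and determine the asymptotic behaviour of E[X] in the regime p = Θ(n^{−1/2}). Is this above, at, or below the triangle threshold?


Number of potential triangles: C(149, 3) = 540274.
Each occurs with probability p³ ≈ (0.3277)³ ≈ 3.518849e-02.
By linearity: E[X] = C(149, 3)·p³ ≈ 540274 · 3.518849e-02 ≈ 19011.4236.
Since α = 1/2 < 1, p = c/n^{1/2} ≫ 1/n is above the triangle threshold p ~ 1/n. Asymptotically E[X] ~ (c³/6)·n^{3(1−α)} = (4³/6)·n^{1.5} → ∞; triangles are abundant w.h.p.

E[X] ≈ 19011.4236; in regime p = Θ(1/n^{1/2}) E[X] diverges (above the triangle threshold p ~ 1/n).


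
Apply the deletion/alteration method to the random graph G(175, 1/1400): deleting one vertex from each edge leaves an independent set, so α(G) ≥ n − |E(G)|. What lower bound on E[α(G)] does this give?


E[|E(G)|] = C(175, 2)·p = 15225 · (1/1400) = 87/8.
E[α(G)] ≥ n − E[|E(G)|] = 175 − 87/8 = 1313/8.
Numerically: ≈ 164.12500.
(This is only a lower bound; the true E[α(G)] may be larger.)

E[α(G)] ≥ 1313/8 ≈ 164.12500.


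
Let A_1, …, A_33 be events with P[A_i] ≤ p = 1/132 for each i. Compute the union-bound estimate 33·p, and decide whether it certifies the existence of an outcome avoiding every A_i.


Union bound: P[∪_{i=1}^{33} A_i] ≤ Σ_i P[A_i] ≤ 33·p = 33·(1/132) = 1/4.
Numerically: 1/4 ≈ 0.25000.
Is 1/4 < 1? YES.
Since P[∪ A_i] ≤ 1/4 < 1, the complement has P[∩ A_i^c] ≥ 1 − 1/4 = 3/4 > 0, so some outcome avoids every A_i.

33·p = 1/4 ≈ 0.25000; existence CERTIFIED by the union bound.


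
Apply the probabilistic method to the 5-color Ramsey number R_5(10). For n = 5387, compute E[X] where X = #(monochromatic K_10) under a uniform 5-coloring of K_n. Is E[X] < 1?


E[X] = C(5387, 10) · 5^{1 − 45} = 5624406917627224603154306376491 · 5^{−44} = 5624406917627224603154306376491/5684341886080801486968994140625.
As a reduced fraction: E[X] = 5624406917627224603154306376491/5684341886080801486968994140625 ≈ 0.9895.
Is E[X] < 1? YES.
Since E[X] < 1, there exists a 5-coloring of K_{5387} with no monochromatic K_10; hence R_5(10) > 5387.

E[X] = 5624406917627224603154306376491/5684341886080801486968994140625 ≈ 0.9895; E[X] < 1, so R_5(10) > 5387.


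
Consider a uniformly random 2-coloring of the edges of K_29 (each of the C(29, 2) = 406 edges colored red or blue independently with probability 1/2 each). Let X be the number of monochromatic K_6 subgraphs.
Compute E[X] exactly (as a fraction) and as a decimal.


Let X = Σ_S X_S over the C(29, 6) = 475020 subsets S of size 6, where X_S = 1 if the K_6 on S is monochromatic.
For a fixed S, the K_6 on S has C(6, 2) = 15 edges. P[all 15 edges red] = (1/2)^15, and likewise for blue, so P[monochromatic] = 2·(1/2)^15 = 2^{1 − 15} = 1/16384.
By linearity of expectation: E[X] = C(29, 6) · 2^{1 − 15} = 475020 · 1/16384 = 118755/4096.
Numerically: E[X] ≈ 28.9929.

E[X] = C(29,6)·2^(1−C(6,2)) = 118755/4096 ≈ 28.9929.


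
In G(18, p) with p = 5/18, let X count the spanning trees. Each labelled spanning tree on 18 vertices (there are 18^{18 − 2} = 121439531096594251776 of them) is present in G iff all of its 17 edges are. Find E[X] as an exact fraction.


K_18 has 18^{18 − 2} = 121439531096594251776 labelled spanning trees.
For each such spanning tree H, let X_H = 1 if all 17 edges of H are present in G. Then P[X_H = 1] = p^{17} = (5/18)^{17} = 762939453125/2185911559738696531968.
Summing the indicators: E[X] = Σ_H E[X_H] = 121439531096594251776 · p^{17} = 121439531096594251776 · 762939453125/2185911559738696531968 = 762939453125/18.
Numerically: E[X] ≈ 4.2386e+10.

E[X] = 121439531096594251776 · (5/18)^{17} = 762939453125/18 ≈ 4.2386e+10.


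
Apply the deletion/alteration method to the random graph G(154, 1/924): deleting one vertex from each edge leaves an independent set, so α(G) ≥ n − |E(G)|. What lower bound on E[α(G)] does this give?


E[|E(G)|] = C(154, 2)·p = 11781 · (1/924) = 51/4.
E[α(G)] ≥ n − E[|E(G)|] = 154 − 51/4 = 565/4.
Numerically: ≈ 141.250.
(This is only a lower bound; the true E[α(G)] may be larger.)

E[α(G)] ≥ 565/4 ≈ 141.250.


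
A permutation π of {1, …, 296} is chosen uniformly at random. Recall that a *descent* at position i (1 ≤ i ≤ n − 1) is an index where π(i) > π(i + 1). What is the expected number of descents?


Write X = Σ X_I over i = 1, …, 295, with X_I the indicator of one descent.
There are 295 indicators.
For each fixed i, the pair (π(i), π(i+1)) is a uniformly random ordered pair of distinct values from {1, …, 296}; by symmetry P[π(i) > π(i+1)] = 1/2.
By linearity: E[X] = 295 · (1/2) = (296 − 1) · (1/2) = 295/2 ≈ 147.500.

E[X] = 295/2 = 147.500.


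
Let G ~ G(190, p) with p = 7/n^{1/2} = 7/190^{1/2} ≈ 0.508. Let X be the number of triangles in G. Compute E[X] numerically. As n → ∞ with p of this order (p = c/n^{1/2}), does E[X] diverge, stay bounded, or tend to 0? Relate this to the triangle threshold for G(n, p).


Number of potential triangles: C(190, 3) = 1125180.
Each occurs with probability p³ ≈ (0.508)³ ≈ 1.30968e-01.
By linearity: E[X] = C(190, 3)·p³ ≈ 1125180 · 1.30968e-01 ≈ 147362.073.
Since α = 1/2 < 1, p = c/n^{1/2} ≫ 1/n is above the triangle threshold p ~ 1/n. Asymptotically E[X] ~ (c³/6)·n^{3(1−α)} = (7³/6)·n^{1.5} → ∞; triangles are abundant w.h.p.

E[X] ≈ 147362.073; in regime p = Θ(1/n^{1/2}) E[X] diverges (above the triangle threshold p ~ 1/n).


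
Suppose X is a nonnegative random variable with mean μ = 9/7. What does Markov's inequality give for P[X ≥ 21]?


μ = E[X] = 9/7, a = 21.
Markov: P[X ≥ 21] ≤ μ/a = (9/7)/21 = 3/49.
Numerically: ≈ 0.0612.
(Since a = 21 > μ = 1.2857, the bound 3/49 is < 1 and informative.)

P[X ≥ 21] ≤ 3/49 ≈ 0.0612.


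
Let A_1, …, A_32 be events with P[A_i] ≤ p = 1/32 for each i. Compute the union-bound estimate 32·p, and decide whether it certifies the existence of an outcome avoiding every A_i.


Union bound: P[∪_{i=1}^{32} A_i] ≤ Σ_i P[A_i] ≤ 32·p = 32·(1/32) = 1.
Numerically: 1 ≈ 1.0000.
Is 1 < 1? NO.
Since the bound 1 is ≥ 1, the union bound is uninformative here; it does NOT by itself certify existence.

32·p = 1 ≈ 1.0000; existence NOT certified by the union bound.


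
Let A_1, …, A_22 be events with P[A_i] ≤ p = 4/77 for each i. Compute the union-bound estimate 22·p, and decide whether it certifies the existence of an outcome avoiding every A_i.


Union bound: P[∪_{i=1}^{22} A_i] ≤ Σ_i P[A_i] ≤ 22·p = 22·(4/77) = 8/7.
Numerically: 8/7 ≈ 1.143.
Is 8/7 < 1? NO.
Since the bound 8/7 is ≥ 1, the union bound is uninformative here; it does NOT by itself certify existence.

22·p = 8/7 ≈ 1.143; existence NOT certified by the union bound.


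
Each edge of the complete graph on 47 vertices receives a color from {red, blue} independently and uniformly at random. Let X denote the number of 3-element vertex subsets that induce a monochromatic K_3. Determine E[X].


Let X = Σ_S X_S over the C(47, 3) = 16215 subsets S of size 3, where X_S = 1 if the K_3 on S is monochromatic.
For a fixed S, the K_3 on S has C(3, 2) = 3 edges. P[all 3 edges red] = (1/2)^3, and likewise for blue, so P[monochromatic] = 2·(1/2)^3 = 2^{1 − 3} = 1/4.
Summing: E[X] = C(47, 3) · 2^{1 − 3} = 16215 · 1/4 = 16215/4.
Numerically: E[X] ≈ 4053.75000.

E[X] = C(47,3)·2^(1−C(3,2)) = 16215/4 ≈ 4053.75000.


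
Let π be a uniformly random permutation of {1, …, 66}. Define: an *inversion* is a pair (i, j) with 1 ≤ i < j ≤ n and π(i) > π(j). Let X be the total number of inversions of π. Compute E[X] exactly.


Write X = Σ X_I over the C(66, 2) = 2145 pairs i < j, with X_I the indicator of one inversion.
There are 2145 indicators.
For each fixed pair i < j, the values π(i) and π(j) are two distinct elements of {1, …, 66} in uniformly random order; by symmetry P[π(i) > π(j)] = 1/2.
By linearity: E[X] = 2145 · (1/2) = C(66, 2) · (1/2) = 2145/2 = 2145/2 ≈ 1072.50000.

E[X] = 2145/2 = 1072.50000.


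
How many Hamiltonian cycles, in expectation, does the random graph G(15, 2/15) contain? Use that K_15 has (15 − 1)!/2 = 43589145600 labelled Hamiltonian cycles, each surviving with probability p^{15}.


K_15 has (15 − 1)!/2 = 43589145600 labelled Hamiltonian cycles.
For each such Hamiltonian cycle H, let X_H = 1 if all 15 edges of H are present in G. Then P[X_H = 1] = p^{15} = (2/15)^{15} = 32768/437893890380859375.
By linearity: E[X] = Σ_H E[X_H] = 43589145600 · p^{15} = 43589145600 · 32768/437893890380859375 = 235115905024/72081298828125.
Numerically: E[X] ≈ 0.0032618.

E[X] = 43589145600 · (2/15)^{15} = 235115905024/72081298828125 ≈ 0.0032618.


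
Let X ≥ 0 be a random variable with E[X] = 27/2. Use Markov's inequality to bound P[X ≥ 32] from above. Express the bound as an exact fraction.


μ = E[X] = 27/2, a = 32.
Markov: P[X ≥ 32] ≤ μ/a = (27/2)/32 = 27/64.
Numerically: ≈ 0.422.
(Since a = 32 > μ = 13.500, the bound 27/64 is < 1 and informative.)

P[X ≥ 32] ≤ 27/64 ≈ 0.422.


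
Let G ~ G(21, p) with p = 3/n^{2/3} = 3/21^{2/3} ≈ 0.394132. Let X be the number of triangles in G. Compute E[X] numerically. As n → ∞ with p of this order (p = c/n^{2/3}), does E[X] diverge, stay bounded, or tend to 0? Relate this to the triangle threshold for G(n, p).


Number of potential triangles: C(21, 3) = 1330.
Each occurs with probability p³ ≈ (0.394132)³ ≈ 6.12244898e-02.
By linearity: E[X] = C(21, 3)·p³ ≈ 1330 · 6.12244898e-02 ≈ 81.428571.
Since α = 2/3 < 1, p = c/n^{2/3} ≫ 1/n is above the triangle threshold p ~ 1/n. Asymptotically E[X] ~ (c³/6)·n^{3(1−α)} = (3³/6)·n^{1} → ∞; triangles are abundant w.h.p.

E[X] ≈ 81.428571; in regime p = Θ(1/n^{2/3}) E[X] diverges (above the triangle threshold p ~ 1/n).


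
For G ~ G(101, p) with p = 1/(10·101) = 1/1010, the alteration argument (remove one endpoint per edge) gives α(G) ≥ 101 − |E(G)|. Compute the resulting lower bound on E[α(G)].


E[|E(G)|] = C(101, 2)·p = 5050 · (1/1010) = 5.
E[α(G)] ≥ n − E[|E(G)|] = 101 − 5 = 96.
Numerically: ≈ 96.00000.
(This is only a lower bound; the true E[α(G)] may be larger.)

E[α(G)] ≥ 96 ≈ 96.00000.


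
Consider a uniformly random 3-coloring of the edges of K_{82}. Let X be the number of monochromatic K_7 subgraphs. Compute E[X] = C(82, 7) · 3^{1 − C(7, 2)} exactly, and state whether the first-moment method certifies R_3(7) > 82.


E[X] = C(82, 7) · 3^{1 − 21} = 3801756816 · 3^{−20} = 3801756816/3486784401.
As a reduced fraction: E[X] = 140805808/129140163 ≈ 1.09033.
Is E[X] < 1? NO.
Since E[X] ≥ 1, the first-moment bound is inconclusive at n = 82; it does NOT by itself certify R_3(7) > 82.

E[X] = 140805808/129140163 ≈ 1.09033; E[X] ≥ 1; first-moment method inconclusive here.


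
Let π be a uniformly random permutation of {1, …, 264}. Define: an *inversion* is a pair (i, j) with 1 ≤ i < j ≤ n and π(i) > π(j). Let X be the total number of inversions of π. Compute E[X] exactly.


Write X = Σ X_I over the C(264, 2) = 34716 pairs i < j, with X_I the indicator of one inversion.
There are 34716 indicators.
For each fixed pair i < j, the values π(i) and π(j) are two distinct elements of {1, …, 264} in uniformly random order; by symmetry P[π(i) > π(j)] = 1/2.
By linearity: E[X] = 34716 · (1/2) = C(264, 2) · (1/2) = 34716/2 = 17358 ≈ 17358.0000.

E[X] = 17358 = 17358.0000.


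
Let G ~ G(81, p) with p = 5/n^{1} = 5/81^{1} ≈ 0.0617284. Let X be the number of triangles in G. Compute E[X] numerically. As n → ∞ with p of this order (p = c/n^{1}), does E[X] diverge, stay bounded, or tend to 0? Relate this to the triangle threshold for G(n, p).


Number of potential triangles: C(81, 3) = 85320.
Each occurs with probability p³ ≈ (0.0617284)³ ≈ 2.35209553e-04.
By linearity: E[X] = C(81, 3)·p³ ≈ 85320 · 2.35209553e-04 ≈ 20.068079.
Here α = 1, so p = 5/n is exactly at the triangle threshold p ~ 1/n. Asymptotically E[X] → c³/6 = 5³/6 = 125/6 ≈ 20.833333, a bounded constant. In this regime the triangle count is asymptotically Poisson(c³/6).

E[X] ≈ 20.068079; in regime p = Θ(1/n^{1}) E[X] stays bounded (at the triangle threshold p ~ 1/n).
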